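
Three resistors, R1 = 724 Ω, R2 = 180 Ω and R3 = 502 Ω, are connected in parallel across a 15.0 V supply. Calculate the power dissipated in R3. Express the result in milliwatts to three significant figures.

Parallel branches share the same voltage; P = V²/R gives the branch power in one step.
P_R3 = V² / R3 = (15.0)² / 502 Ω = 0.4482 W

448 mW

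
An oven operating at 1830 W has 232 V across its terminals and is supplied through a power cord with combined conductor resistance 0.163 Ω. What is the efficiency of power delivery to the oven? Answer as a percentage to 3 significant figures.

I = P / V = 1830 / 232 = 7.888 A through the power cord.
P_line = I² R_line = (7.888)² × 0.163 = 10.14 W
P_source = P_load + P_line = 1830 + 10.14 = 1840 W
η = P_load / P_source = 1830 / 1840 = 0.9945

99.4 %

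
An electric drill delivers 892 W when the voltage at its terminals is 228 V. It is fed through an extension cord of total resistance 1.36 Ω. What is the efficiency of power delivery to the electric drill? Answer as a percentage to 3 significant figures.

97.7 %

I = P / V = 892 / 228 = 3.912 A through the extension cord.
P_line = I² R_line = (3.912)² × 1.36 = 20.82 W
P_source = P_load + P_line = 892.0 + 20.82 = 912.8 W
η = P_load / P_source = 892.0 / 912.8 = 0.9772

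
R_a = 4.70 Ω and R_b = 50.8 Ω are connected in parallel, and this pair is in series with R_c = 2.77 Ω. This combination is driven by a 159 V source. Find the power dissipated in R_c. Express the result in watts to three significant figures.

First find R_p for the parallel pair, then treat R_p + R_c as a series loop.
R_p = (4.70×50.8)/(4.70+50.8) = 4.302 Ω
R_total = R_p + 2.77 = 4.302 + 2.77 = 7.072 Ω
I = V / R_total = 159 / 7.072 = 22.48 A
All the supply current flows through R_c; use P = I²R_c.
P_R_c = (22.48)² × 2.77 = 1400 W

1400 W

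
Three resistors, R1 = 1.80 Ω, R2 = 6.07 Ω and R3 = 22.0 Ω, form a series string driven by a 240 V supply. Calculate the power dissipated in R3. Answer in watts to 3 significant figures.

1420 W

Since the resistors are in series they all carry the loop current I = V/R_total; the power in any one is I²R.
R_total = 1.80 + 6.07 + 22.0 = 29.87 Ω
I = V / R_total = 240 / 29.87 = 8.035 A
P_R3 = I² × R3 = (8.035)² × 22.0 = 1420 W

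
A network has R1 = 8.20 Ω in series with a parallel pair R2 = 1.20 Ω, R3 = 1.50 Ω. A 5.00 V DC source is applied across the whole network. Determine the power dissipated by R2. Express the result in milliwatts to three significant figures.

First combine the parallel branches into one equivalent R_p, then R1 + R_p is a series pair.
R_p = (1.20×1.50)/(1.20+1.50) = 0.6667 Ω
R_total = 8.20 + 0.6667 = 8.867 Ω
I = V / R_total = 5.00 / 8.867 = 0.5639 A
Voltage across the parallel pair: V_p = I × R_p = 0.5639 × 0.6667 = 0.3759 V
With V_p across R2, its power is V_p²/R2.
P_R2 = (0.3759)² / 1.20 = 0.1178 W

118 mW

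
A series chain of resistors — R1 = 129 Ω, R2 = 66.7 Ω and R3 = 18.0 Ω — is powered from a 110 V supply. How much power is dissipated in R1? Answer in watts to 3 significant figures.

34.2 W

Since the resistors are in series they all carry the loop current I = V/R_total; the power in any one is I²R.
R_total = 129 + 66.7 + 18.0 = 213.7 Ω
I = V / R_total = 110 / 213.7 = 0.5147 A
P_R1 = I² × R1 = (0.5147)² × 129 = 34.18 W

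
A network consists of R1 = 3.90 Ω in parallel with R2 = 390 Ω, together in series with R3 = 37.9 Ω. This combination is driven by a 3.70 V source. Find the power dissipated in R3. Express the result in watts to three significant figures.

0.298 W

First find R_p for the parallel pair, then treat R_p + R3 as a series loop.
R_p = (3.90×390)/(3.90+390) = 3.861 Ω
R_total = R_p + 37.9 = 3.861 + 37.9 = 41.76 Ω
I = V / R_total = 3.70 / 41.76 = 0.08860 A
R3 is the series element, so its power is I²R.
P_R3 = (0.08860)² × 37.9 = 0.2975 W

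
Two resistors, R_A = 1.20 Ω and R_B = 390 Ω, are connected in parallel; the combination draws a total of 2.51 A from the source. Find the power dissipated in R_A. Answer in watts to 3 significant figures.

7.51 W

We need the common branch voltage; get it from I_total × R_eq, then P = V²/R for the branch.
1/R_eq = 1/1.20 + 1/390 ⇒ R_eq = 1.196 Ω
V = I_total × R_eq = 2.510 × 1.196 = 3.003 V
P_R_A = V² / R_A = (3.003)² / 1.20 = 7.514 W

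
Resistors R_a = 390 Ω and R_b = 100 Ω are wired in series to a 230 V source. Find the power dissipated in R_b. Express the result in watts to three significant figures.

22.0 W

Every series element carries the same I. Get I from the total resistance, then P = I² × R_b.
R_total = 390 + 100 = 490.0 Ω
I = V / R_total = 230 / 490.0 = 0.4694 A
P_R_b = I² × R_b = (0.4694)² × 100 = 22.03 W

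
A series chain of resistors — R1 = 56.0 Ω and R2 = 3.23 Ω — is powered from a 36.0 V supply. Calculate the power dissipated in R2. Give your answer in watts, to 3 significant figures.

1.19 W

The current is common to all series resistors; compute it, then apply P = I²R for the target.
R_total = 56.0 + 3.23 = 59.23 Ω
I = V / R_total = 36.0 / 59.23 = 0.6078 A
P_R2 = I² × R2 = (0.6078)² × 3.23 = 1.193 W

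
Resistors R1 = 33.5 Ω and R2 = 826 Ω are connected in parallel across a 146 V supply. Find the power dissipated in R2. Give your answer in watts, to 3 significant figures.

Parallel branches share the same voltage; P = V²/R gives the branch power in one step.
P_R2 = V² / R2 = (146)² / 826 Ω = 25.81 W

25.8 W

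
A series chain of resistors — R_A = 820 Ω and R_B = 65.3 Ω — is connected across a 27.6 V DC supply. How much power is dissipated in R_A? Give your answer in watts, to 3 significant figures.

In a series string the same current flows through every resistor — find that current, then P = I²R for the one we want.
R_total = 820 + 65.3 = 885.3 Ω
I = V / R_total = 27.6 / 885.3 = 0.03118 A
P_R_A = I² × R_A = (0.03118)² × 820 = 0.7970 W

0.797 W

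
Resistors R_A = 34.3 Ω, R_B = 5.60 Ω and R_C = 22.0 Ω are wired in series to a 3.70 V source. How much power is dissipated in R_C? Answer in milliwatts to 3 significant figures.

78.6 mW

Since the resistors are in series they all carry the loop current I = V/R_total; the power in any one is I²R.
R_total = 34.3 + 5.60 + 22.0 = 61.90 Ω
I = V / R_total = 3.70 / 61.90 = 0.05977 A
P_R_C = I² × R_C = (0.05977)² × 22.0 = 0.07860 W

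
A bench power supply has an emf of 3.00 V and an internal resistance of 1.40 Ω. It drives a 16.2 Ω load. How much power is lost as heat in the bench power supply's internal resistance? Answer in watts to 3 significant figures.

Internal loss is I²r, with I set by the total series resistance r+R.
I = ε / (r + R) = 3.00 / (1.40 + 16.2) = 0.1705 A
P_int = I² r = (0.1705)² × 1.40 = 0.04068 W

0.0407 W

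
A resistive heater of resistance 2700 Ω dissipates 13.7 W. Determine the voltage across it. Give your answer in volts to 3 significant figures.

The two known quantities fix the third via V = √(P R).
V = √(13.7 × 2700) = 192.3 V

192 V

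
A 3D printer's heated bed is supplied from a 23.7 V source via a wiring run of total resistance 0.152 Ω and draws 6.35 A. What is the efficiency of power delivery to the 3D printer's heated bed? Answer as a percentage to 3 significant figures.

95.9 %

The wiring run carries the full 6.35 A.
P_line = I² R_line = (6.350)² × 0.152 = 6.129 W
P_source = V I = 23.7 × 6.350 = 150.5 W; P_load = 144.4 W
η = P_load / P_source = 144.4 / 150.5 = 0.9593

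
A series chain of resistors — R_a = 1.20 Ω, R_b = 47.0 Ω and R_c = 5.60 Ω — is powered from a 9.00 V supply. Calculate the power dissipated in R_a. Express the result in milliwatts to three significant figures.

33.6 mW

In a series string the same current flows through every resistor — find that current, then P = I²R for the one we want.
R_total = 1.20 + 47.0 + 5.60 = 53.80 Ω
I = V / R_total = 9.00 / 53.80 = 0.1673 A
P_R_a = I² × R_a = (0.1673)² × 1.20 = 0.03358 W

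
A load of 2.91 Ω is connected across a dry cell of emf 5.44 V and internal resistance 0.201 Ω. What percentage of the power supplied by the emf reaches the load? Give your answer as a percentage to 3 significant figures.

93.5 %

The source delivers εI, of which I²R reaches the load and I²r is lost; since I is common, η = R/(R+r).
η = R / (R + r) = 2.91 / (2.91 + 0.201) = 0.9354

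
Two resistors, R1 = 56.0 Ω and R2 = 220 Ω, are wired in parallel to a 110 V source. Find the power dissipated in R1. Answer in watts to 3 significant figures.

216 W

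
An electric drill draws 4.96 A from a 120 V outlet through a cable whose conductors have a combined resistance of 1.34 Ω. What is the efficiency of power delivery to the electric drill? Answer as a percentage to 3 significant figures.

94.5 %

The cable carries the full 4.96 A.
P_line = I² R_line = (4.960)² × 1.34 = 32.97 W
P_source = V I = 120 × 4.960 = 595.2 W; P_load = 562.2 W
η = P_load / P_source = 562.2 / 595.2 = 0.9446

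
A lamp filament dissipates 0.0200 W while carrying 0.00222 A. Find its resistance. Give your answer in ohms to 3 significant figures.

The two known quantities fix the third via R = P / I².
R = 0.0200 / (0.002220)² = 4058 Ω

4060 Ω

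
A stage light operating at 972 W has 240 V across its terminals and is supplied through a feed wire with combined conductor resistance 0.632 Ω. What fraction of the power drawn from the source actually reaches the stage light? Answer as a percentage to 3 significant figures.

I = P / V = 972 / 240 = 4.050 A through the feed wire.
P_line = I² R_line = (4.050)² × 0.632 = 10.37 W
P_source = P_load + P_line = 972.0 + 10.37 = 982.4 W
η = P_load / P_source = 972.0 / 982.4 = 0.9894

98.9 %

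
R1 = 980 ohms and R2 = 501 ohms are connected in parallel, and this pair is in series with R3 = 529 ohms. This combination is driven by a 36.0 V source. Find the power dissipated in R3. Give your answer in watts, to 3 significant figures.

Collapse the R1‖R2 pair into one equivalent R_p; then R_p and R3 form a series string.
R_p = (980×501)/(980+501) = 331.5 Ω
R_total = R_p + 529 = 331.5 + 529 = 860.5 Ω
I = V / R_total = 36.0 / 860.5 = 0.04184 A
R3 carries the full series current, so P = I²R.
P_R3 = (0.04184)² × 529 = 0.9258 W

0.926 W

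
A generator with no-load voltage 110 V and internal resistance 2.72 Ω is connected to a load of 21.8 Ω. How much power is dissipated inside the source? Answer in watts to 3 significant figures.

54.7 W

The internal resistance carries the same current as the load; P_int = I²r.
I = ε / (r + R) = 110 / (2.72 + 21.8) = 4.486 A
P_int = I² r = (4.486)² × 2.72 = 54.74 W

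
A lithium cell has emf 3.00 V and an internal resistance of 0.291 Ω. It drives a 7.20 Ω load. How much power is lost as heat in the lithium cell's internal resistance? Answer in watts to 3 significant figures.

r is in series with the load, so it carries the full circuit current — the loss in it is I²r.
I = ε / (r + R) = 3.00 / (0.291 + 7.20) = 0.4005 A
P_int = I² r = (0.4005)² × 0.291 = 0.04667 W

0.0467 W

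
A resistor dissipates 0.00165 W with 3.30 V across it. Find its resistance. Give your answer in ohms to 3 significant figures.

6600 Ω

Inverting the appropriate power form: R = V² / P.
R = (3.30)² / 0.00165 = 6600 Ω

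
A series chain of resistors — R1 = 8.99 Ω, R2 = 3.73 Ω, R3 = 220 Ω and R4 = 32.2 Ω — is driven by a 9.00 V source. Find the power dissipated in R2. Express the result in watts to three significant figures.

In a series string the same current flows through every resistor — find that current, then P = I²R for the one we want.
R_total = 8.99 + 3.73 + 220 + 32.2 = 264.9 Ω
I = V / R_total = 9.00 / 264.9 = 0.03397 A
P_R2 = I² × R2 = (0.03397)² × 3.73 = 0.004305 W

0.00430 W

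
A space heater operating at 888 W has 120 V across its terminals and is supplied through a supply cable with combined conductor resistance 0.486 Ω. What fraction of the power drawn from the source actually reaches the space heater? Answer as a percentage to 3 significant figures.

97.1 %

I = P / V = 888 / 120 = 7.400 A through the supply cable.
P_line = I² R_line = (7.400)² × 0.486 = 26.61 W
P_source = P_load + P_line = 888.0 + 26.61 = 914.6 W
η = P_load / P_source = 888.0 / 914.6 = 0.9709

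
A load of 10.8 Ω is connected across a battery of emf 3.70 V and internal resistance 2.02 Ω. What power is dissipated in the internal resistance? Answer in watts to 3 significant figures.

The internal resistance carries the same current as the load; P_int = I²r.
I = ε / (r + R) = 3.70 / (2.02 + 10.8) = 0.2886 A
P_int = I² r = (0.2886)² × 2.02 = 0.1683 W

0.168 W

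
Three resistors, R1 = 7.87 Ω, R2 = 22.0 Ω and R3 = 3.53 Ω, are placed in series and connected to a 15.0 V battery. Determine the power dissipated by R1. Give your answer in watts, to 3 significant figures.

Every series element carries the same I. Get I from the total resistance, then P = I² × R1.
R_total = 7.87 + 22.0 + 3.53 = 33.40 Ω
I = V / R_total = 15.0 / 33.40 = 0.4491 A
P_R1 = I² × R1 = (0.4491)² × 7.87 = 1.587 W

1.59 W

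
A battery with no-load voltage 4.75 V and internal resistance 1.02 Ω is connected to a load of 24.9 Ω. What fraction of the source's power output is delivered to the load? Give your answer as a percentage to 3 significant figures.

Efficiency is P_load / P_total. With a series r and R sharing the same I, P = I²R for each, so η = R/(R+r).
η = R / (R + r) = 24.9 / (24.9 + 1.02) = 0.9606

96.1 %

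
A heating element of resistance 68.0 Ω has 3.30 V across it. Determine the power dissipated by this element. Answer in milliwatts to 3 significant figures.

V and R are stated; P = V²/R avoids computing the current.
P = (3.30 V)² / 68.0 Ω = 0.1601 W

160 mW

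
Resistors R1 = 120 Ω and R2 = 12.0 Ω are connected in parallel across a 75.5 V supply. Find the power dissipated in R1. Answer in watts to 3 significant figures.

Parallel branches share the same voltage; P = V²/R gives the branch power in one step.
P_R1 = V² / R1 = (75.5)² / 120 Ω = 47.50 W

47.5 W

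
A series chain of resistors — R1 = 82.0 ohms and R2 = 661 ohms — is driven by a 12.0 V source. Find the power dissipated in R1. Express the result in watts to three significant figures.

0.0214 W

Series elements share the same current, so find I first, then use P = I²R.
R_total = 82.0 + 661 = 743.0 Ω
I = V / R_total = 12.0 / 743.0 = 0.01615 A
P_R1 = I² × R1 = (0.01615)² × 82.0 = 0.02139 W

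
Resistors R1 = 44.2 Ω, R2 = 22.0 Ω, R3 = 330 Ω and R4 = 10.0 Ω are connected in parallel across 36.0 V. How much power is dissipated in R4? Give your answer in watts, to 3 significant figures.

130 W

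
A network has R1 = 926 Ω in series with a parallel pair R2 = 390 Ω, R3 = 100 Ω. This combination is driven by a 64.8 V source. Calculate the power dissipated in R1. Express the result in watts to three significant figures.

3.85 W

First combine the parallel branches into one equivalent R_p, then R1 + R_p is a series pair.
R_p = (390×100)/(390+100) = 79.59 Ω
R_total = 926 + 79.59 = 1006 Ω
I = V / R_total = 64.8 / 1006 = 0.06444 A
All the current flows through R1; use P = I²R.
P_R1 = (0.06444)² × 926 = 3.845 W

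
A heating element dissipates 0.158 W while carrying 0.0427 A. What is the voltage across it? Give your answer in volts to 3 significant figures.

Rearranging the power relation for the two known quantities gives V = P / I.
V = 0.158 / 0.04270 = 3.700 V

3.70 V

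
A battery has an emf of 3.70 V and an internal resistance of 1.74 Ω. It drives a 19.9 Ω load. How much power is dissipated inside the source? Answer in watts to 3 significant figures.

r is in series with the load, so it carries the full circuit current — the loss in it is I²r.
I = ε / (r + R) = 3.70 / (1.74 + 19.9) = 0.1710 A
P_int = I² r = (0.1710)² × 1.74 = 0.05087 W

0.0509 W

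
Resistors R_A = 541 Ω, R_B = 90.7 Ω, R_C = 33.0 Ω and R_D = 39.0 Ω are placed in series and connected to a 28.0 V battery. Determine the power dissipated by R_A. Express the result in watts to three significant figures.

0.857 W

The current is common to all series resistors; compute it, then apply P = I²R for the target.
R_total = 541 + 90.7 + 33.0 + 39.0 = 703.7 Ω
I = V / R_total = 28.0 / 703.7 = 0.03979 A
P_R_A = I² × R_A = (0.03979)² × 541 = 0.8565 W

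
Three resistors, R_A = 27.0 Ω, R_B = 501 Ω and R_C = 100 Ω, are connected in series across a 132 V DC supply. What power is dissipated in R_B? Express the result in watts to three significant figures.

The current is common to all series resistors; compute it, then apply P = I²R for the target.
R_total = 27.0 + 501 + 100 = 628.0 Ω
I = V / R_total = 132 / 628.0 = 0.2102 A
P_R_B = I² × R_B = (0.2102)² × 501 = 22.13 W

22.1 W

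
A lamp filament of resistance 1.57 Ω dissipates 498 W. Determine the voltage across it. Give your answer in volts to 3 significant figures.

From P = V I = I²R = V²/R, with the two given quantities we get V = √(P R).
V = √(498 × 1.57) = 27.96 V

28.0 V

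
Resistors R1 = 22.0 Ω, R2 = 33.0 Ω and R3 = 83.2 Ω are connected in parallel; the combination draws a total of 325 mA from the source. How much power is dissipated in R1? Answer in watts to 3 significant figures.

0.623 W

The branches share the same voltage, but only the total current is given — find V from the equivalent resistance first.
1/R_eq = 1/22.0 + 1/33.0 + 1/83.2 ⇒ R_eq = 11.39 Ω
V = I_total × R_eq = 0.3250 × 11.39 = 3.703 V
P_R1 = V² / R1 = (3.703)² / 22.0 = 0.6231 W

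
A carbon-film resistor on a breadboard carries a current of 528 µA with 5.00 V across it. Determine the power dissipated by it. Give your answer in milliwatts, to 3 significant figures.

V and I are known directly — P = V I, no intermediate step needed.
P = 5.00 V × 0.0005280 A = 0.002640 W

2.64 mW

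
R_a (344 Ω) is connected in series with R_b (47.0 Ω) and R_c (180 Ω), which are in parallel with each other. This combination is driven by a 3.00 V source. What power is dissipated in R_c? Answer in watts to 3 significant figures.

First combine the parallel branches into one equivalent R_p, then R_a + R_p is a series pair.
R_p = (47.0×180)/(47.0+180) = 37.27 Ω
R_total = 344 + 37.27 = 381.3 Ω
I = V / R_total = 3.00 / 381.3 = 0.007868 A
Voltage across the parallel pair: V_p = I × R_p = 0.007868 × 37.27 = 0.2932 V
R_c sees V_p directly, so P = V_p² / R_c.
P_R_c = (0.2932)² / 180 = 0.0004777 W

0.000478 W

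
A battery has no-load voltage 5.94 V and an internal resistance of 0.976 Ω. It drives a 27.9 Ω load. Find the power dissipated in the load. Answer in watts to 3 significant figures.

Find the circuit current first, then P = I²R for the load (series elements share I).
I = ε / (r + R) = 5.94 / (0.976 + 27.9) = 0.2057 A
P_load = I² R = (0.2057)² × 27.9 = 1.181 W

1.18 W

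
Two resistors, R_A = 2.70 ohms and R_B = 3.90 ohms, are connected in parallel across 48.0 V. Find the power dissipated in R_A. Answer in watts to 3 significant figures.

853 W

The supply voltage appears across each parallel branch — just use P = V²/R_A.
P_R_A = V² / R_A = (48.0)² / 2.70 Ω = 853.3 W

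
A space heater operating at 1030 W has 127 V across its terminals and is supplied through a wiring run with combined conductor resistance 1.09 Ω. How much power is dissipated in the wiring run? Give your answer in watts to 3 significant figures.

The wiring run and load are in series, so the same current flows in both; the loss is I²R_line.
I = P / V = 1030 / 127 = 8.110 A through the wiring run.
P_line = I² R_line = (8.110)² × 1.09 = 71.70 W

71.7 W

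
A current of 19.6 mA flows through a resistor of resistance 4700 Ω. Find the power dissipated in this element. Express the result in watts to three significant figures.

1.81 W

Knowing I and R, the power is just I²R — no need to find V first.
P = (0.01960 A)² × 4700 Ω = 1.806 W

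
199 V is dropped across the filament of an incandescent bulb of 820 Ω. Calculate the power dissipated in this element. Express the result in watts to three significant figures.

48.3 W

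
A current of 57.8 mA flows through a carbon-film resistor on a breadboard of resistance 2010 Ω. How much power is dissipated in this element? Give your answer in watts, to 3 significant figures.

With I and R stated, P = I²R applies in one step.
P = (0.05780 A)² × 2010 Ω = 6.715 W

6.72 W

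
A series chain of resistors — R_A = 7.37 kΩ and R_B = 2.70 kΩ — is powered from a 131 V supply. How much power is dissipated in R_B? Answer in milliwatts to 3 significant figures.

Every series element carries the same I. Get I from the total resistance, then P = I² × R_B.
R_total = (7.37 + 2.70) kΩ = 10070 Ω
I = V / R_total = 131 / 10070 = 0.01301 A
P_R_B = I² × R_B = (0.01301)² × 2700 = 0.4569 W

457 mW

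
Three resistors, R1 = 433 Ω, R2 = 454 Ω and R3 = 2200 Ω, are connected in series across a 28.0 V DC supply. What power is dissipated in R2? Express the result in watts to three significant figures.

0.0374 W

Since the resistors are in series they all carry the loop current I = V/R_total; the power in any one is I²R.
R_total = 433 + 454 + 2200 = 3087 Ω
I = V / R_total = 28.0 / 3087 = 0.009070 A
P_R2 = I² × R2 = (0.009070)² × 454 = 0.03735 W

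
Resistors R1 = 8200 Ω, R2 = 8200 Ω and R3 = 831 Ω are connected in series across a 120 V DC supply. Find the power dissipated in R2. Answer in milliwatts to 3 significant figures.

398 mW

The current is common to all series resistors; compute it, then apply P = I²R for the target.
R_total = 8200 + 8200 + 831 = 17230 Ω
I = V / R_total = 120 / 17230 = 0.006964 A
P_R2 = I² × R2 = (0.006964)² × 8200 = 0.3977 W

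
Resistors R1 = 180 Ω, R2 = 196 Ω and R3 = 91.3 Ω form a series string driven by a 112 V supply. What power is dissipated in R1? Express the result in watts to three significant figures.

In a series string the same current flows through every resistor — find that current, then P = I²R for the one we want.
R_total = 180 + 196 + 91.3 = 467.3 Ω
I = V / R_total = 112 / 467.3 = 0.2397 A
P_R1 = I² × R1 = (0.2397)² × 180 = 10.34 W

10.3 W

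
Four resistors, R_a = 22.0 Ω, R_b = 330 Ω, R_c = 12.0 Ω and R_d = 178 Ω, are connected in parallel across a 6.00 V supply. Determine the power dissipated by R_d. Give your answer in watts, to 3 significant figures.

0.202 W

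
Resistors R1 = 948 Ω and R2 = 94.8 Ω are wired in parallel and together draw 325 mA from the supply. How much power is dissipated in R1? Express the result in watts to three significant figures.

Parallel branches share V, not I — compute V via R_eq, then use V²/R for the target branch.
1/R_eq = 1/948 + 1/94.8 ⇒ R_eq = 86.18 Ω
V = I_total × R_eq = 0.3250 × 86.18 = 28.01 V
P_R1 = V² / R1 = (28.01)² / 948 = 0.8275 W

0.828 W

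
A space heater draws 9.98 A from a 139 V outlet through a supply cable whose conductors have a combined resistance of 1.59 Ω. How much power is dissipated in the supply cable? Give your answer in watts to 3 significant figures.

158 W

Only the current and the line resistance are needed for the I²R loss.
The supply cable carries the full 9.98 A.
P_line = I² R_line = (9.980)² × 1.59 = 158.4 W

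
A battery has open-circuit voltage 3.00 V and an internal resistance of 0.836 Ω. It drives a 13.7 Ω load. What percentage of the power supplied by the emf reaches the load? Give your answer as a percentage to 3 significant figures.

94.2 %

The source delivers εI, of which I²R reaches the load and I²r is lost; since I is common, η = R/(R+r).
η = R / (R + r) = 13.7 / (13.7 + 0.836) = 0.9425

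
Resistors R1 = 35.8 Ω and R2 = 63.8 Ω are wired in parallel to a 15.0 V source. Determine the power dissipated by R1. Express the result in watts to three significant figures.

Every branch has 15.0 V across it, so for R1 the power is simply V²/R.
P_R1 = V² / R1 = (15.0)² / 35.8 Ω = 6.285 W

6.28 W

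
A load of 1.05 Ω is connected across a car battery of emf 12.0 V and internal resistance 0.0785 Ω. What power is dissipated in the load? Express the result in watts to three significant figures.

Find the circuit current first, then P = I²R for the load (series elements share I).
I = ε / (r + R) = 12.0 / (0.0785 + 1.05) = 10.63 A
P_load = I² R = (10.63)² × 1.05 = 118.7 W

119 W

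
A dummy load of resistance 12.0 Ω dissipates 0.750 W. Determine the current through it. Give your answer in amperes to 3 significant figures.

Rearranging the power relation for the two known quantities gives I = √(P / R).
I = √(0.750 / 12.0) = 0.2500 A

0.250 A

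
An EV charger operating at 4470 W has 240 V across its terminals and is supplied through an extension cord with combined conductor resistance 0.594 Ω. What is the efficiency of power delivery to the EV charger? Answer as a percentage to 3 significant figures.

I = P / V = 4470 / 240 = 18.62 A through the extension cord.
P_line = I² R_line = (18.62)² × 0.594 = 206.1 W
P_source = P_load + P_line = 4470 + 206.1 = 4676 W
η = P_load / P_source = 4470 / 4676 = 0.9559

95.6 %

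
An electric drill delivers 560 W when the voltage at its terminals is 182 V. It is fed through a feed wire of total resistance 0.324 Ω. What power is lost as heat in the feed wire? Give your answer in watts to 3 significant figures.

3.07 W

The feed wire is a series resistance carrying the load current; its dissipation is I²R_line.
I = P / V = 560 / 182 = 3.077 A through the feed wire.
P_line = I² R_line = (3.077)² × 0.324 = 3.067 W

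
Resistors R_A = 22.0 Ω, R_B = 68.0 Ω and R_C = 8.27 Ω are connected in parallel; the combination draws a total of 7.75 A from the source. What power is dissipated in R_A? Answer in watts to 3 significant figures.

83.3 W

Parallel branches share V, not I — compute V via R_eq, then use V²/R for the target branch.
1/R_eq = 1/22.0 + 1/68.0 + 1/8.27 ⇒ R_eq = 5.522 Ω
V = I_total × R_eq = 7.750 × 5.522 = 42.80 V
P_R_A = V² / R_A = (42.80)² / 22.0 = 83.26 W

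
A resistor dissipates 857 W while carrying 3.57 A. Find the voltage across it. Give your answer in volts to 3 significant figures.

Inverting the appropriate power form: V = P / I.
V = 857 / 3.570 = 240.1 V

240 V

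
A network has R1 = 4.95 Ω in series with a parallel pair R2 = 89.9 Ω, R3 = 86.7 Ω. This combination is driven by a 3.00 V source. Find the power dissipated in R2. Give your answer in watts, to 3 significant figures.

Collapse R2‖R3 to a single equivalent, reducing the network to two series elements.
R_p = (89.9×86.7)/(89.9+86.7) = 44.14 Ω
R_total = 4.95 + 44.14 = 49.09 Ω
I = V / R_total = 3.00 / 49.09 = 0.06112 A
Voltage across the parallel pair: V_p = I × R_p = 0.06112 × 44.14 = 2.697 V
With V_p across R2, its power is V_p²/R2.
P_R2 = (2.697)² / 89.9 = 0.08094 W

0.0809 W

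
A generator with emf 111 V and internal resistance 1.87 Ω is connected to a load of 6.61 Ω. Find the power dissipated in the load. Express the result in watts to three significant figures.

Load and internal resistance form a series loop — compute the loop current, then the load power via I²R.
I = ε / (r + R) = 111 / (1.87 + 6.61) = 13.09 A
P_load = I² R = (13.09)² × 6.61 = 1133 W

1130 W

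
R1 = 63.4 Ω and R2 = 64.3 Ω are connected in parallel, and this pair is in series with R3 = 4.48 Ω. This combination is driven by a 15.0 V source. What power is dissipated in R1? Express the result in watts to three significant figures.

2.73 W

First find R_p for the parallel pair, then treat R_p + R3 as a series loop.
R_p = (63.4×64.3)/(63.4+64.3) = 31.92 Ω
R_total = R_p + 4.48 = 31.92 + 4.48 = 36.40 Ω
I = V / R_total = 15.0 / 36.40 = 0.4120 A
Voltage across the parallel pair: V_p = I × R_p = 0.4120 × 31.92 = 13.15 V
R1 has V_p across it, so P = V_p²/R1.
P_R1 = (13.15)² / 63.4 = 2.729 W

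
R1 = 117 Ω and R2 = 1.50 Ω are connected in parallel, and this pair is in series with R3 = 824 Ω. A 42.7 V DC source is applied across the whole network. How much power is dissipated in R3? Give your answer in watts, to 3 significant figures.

2.20 W

First find R_p for the parallel pair, then treat R_p + R3 as a series loop.
R_p = (117×1.50)/(117+1.50) = 1.481 Ω
R_total = R_p + 824 = 1.481 + 824 = 825.5 Ω
I = V / R_total = 42.7 / 825.5 = 0.05173 A
R3 carries the full series current, so P = I²R.
P_R3 = (0.05173)² × 824 = 2.205 W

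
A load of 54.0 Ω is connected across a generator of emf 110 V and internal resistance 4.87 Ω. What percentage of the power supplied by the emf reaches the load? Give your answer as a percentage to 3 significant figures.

η = P_load/(P_load+P_int) = I²R/(I²R+I²r) = R/(R+r) — the I² cancels for series elements.
η = R / (R + r) = 54.0 / (54.0 + 4.87) = 0.9173

91.7 %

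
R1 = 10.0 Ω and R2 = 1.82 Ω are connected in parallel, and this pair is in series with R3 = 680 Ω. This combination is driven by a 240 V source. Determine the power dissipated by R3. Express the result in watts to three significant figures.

84.3 W

First find R_p for the parallel pair, then treat R_p + R3 as a series loop.
R_p = (10.0×1.82)/(10.0+1.82) = 1.540 Ω
R_total = R_p + 680 = 1.540 + 680 = 681.5 Ω
I = V / R_total = 240 / 681.5 = 0.3521 A
R3 is the series element, so its power is I²R.
P_R3 = (0.3521)² × 680 = 84.32 W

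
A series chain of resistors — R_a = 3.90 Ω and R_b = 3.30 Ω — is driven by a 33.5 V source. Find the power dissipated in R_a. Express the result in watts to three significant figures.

84.4 W

Since the resistors are in series they all carry the loop current I = V/R_total; the power in any one is I²R.
R_total = 3.90 + 3.30 = 7.200 Ω
I = V / R_total = 33.5 / 7.200 = 4.653 A
P_R_a = I² × R_a = (4.653)² × 3.90 = 84.43 W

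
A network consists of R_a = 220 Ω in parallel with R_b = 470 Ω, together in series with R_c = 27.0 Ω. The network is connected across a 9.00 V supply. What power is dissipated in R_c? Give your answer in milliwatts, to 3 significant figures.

Combine R_a and R_b into their parallel equivalent first, reducing the network to two series resistors.
R_p = (220×470)/(220+470) = 149.9 Ω
R_total = R_p + 27.0 = 149.9 + 27.0 = 176.9 Ω
I = V / R_total = 9.00 / 176.9 = 0.05089 A
All the supply current flows through R_c; use P = I²R_c.
P_R_c = (0.05089)² × 27.0 = 0.06992 W

69.9 mW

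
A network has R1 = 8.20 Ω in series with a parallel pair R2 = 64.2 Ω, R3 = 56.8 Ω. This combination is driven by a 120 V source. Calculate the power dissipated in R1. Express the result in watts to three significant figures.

Replace R2 and R3 with their parallel equivalent so the circuit becomes R1 in series with R_p.
R_p = (64.2×56.8)/(64.2+56.8) = 30.14 Ω
R_total = 8.20 + 30.14 = 38.34 Ω
I = V / R_total = 120 / 38.34 = 3.130 A
All the current flows through R1; use P = I²R.
P_R1 = (3.130)² × 8.20 = 80.34 W

80.3 W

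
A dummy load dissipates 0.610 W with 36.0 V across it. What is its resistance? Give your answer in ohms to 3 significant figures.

The two known quantities fix the third via R = V² / P.
R = (36.0)² / 0.610 = 2125 Ω

2120 Ω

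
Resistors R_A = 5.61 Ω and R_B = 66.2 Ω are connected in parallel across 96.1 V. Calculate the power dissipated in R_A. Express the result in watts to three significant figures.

1650 W

Every branch has 96.1 V across it, so for R_A the power is simply V²/R.
P_R_A = V² / R_A = (96.1)² / 5.61 Ω = 1646 W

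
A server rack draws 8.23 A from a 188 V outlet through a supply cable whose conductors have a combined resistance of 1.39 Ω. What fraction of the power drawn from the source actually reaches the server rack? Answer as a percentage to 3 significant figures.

The supply cable carries the full 8.23 A.
P_line = I² R_line = (8.230)² × 1.39 = 94.15 W
P_source = V I = 188 × 8.230 = 1547 W; P_load = 1453 W
η = P_load / P_source = 1453 / 1547 = 0.9392

93.9 %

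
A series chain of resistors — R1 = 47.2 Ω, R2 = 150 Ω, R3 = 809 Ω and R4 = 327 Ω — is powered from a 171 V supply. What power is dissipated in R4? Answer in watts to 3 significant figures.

5.38 W

The current is common to all series resistors; compute it, then apply P = I²R for the target.
R_total = 47.2 + 150 + 809 + 327 = 1333 Ω
I = V / R_total = 171 / 1333 = 0.1283 A
P_R4 = I² × R4 = (0.1283)² × 327 = 5.380 W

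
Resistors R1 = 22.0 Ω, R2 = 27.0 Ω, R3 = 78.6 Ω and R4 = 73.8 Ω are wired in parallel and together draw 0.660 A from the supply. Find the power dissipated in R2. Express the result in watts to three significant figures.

1.36 W

Parallel branches share V, not I — compute V via R_eq, then use V²/R for the target branch.
1/R_eq = 1/22.0 + 1/27.0 + 1/78.6 + 1/73.8 ⇒ R_eq = 9.194 Ω
V = I_total × R_eq = 0.6600 × 9.194 = 6.068 V
P_R2 = V² / R2 = (6.068)² / 27.0 = 1.364 W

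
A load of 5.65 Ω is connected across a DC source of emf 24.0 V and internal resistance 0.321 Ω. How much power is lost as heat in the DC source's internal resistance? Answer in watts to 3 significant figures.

5.19 W

The internal resistance carries the same current as the load; P_int = I²r.
I = ε / (r + R) = 24.0 / (0.321 + 5.65) = 4.019 A
P_int = I² r = (4.019)² × 0.321 = 5.186 W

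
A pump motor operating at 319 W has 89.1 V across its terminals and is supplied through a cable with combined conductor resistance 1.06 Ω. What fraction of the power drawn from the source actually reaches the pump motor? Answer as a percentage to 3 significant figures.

I = P / V = 319 / 89.1 = 3.580 A through the cable.
P_line = I² R_line = (3.580)² × 1.06 = 13.59 W
P_source = P_load + P_line = 319.0 + 13.59 = 332.6 W
η = P_load / P_source = 319.0 / 332.6 = 0.9591

95.9 %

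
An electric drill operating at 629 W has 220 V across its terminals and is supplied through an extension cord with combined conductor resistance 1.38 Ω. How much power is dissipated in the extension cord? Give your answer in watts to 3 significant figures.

Line loss is just I²R for the cable — we know both I and R_line directly.
I = P / V = 629 / 220 = 2.859 A through the extension cord.
P_line = I² R_line = (2.859)² × 1.38 = 11.28 W

11.3 W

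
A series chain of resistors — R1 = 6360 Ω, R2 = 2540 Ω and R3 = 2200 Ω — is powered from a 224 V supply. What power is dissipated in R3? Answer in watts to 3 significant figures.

The current is common to all series resistors; compute it, then apply P = I²R for the target.
R_total = 6360 + 2540 + 2200 = 11100 Ω
I = V / R_total = 224 / 11100 = 0.02018 A
P_R3 = I² × R3 = (0.02018)² × 2200 = 0.8959 W

0.896 W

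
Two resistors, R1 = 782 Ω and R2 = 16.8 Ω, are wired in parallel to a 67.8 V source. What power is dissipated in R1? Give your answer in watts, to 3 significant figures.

5.88 W

The supply voltage appears across each parallel branch — just use P = V²/R1.
P_R1 = V² / R1 = (67.8)² / 782 Ω = 5.878 W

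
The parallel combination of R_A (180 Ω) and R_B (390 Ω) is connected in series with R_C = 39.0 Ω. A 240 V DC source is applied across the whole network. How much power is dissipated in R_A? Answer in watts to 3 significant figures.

185 W

First find R_p for the parallel pair, then treat R_p + R_C as a series loop.
R_p = (180×390)/(180+390) = 123.2 Ω
R_total = R_p + 39.0 = 123.2 + 39.0 = 162.2 Ω
I = V / R_total = 240 / 162.2 = 1.480 A
Voltage across the parallel pair: V_p = I × R_p = 1.480 × 123.2 = 182.3 V
Use P = V²/R for R_A with V = V_p.
P_R_A = (182.3)² / 180 = 184.6 W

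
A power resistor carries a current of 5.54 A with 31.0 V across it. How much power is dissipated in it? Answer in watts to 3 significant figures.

172 W

With V and I both given, power follows immediately from P = V I.
P = 31.0 V × 5.540 A = 171.7 W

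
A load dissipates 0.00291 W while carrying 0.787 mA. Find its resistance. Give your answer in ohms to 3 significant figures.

The two known quantities fix the third via R = P / I².
R = 0.00291 / (0.0007870)² = 4698 Ω

4700 Ω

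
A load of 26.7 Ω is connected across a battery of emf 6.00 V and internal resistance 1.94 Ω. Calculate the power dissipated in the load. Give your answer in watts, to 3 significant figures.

The internal resistance and the load are in series, so the same I flows through both; get I from ε/(r+R), then I²R for the load.
I = ε / (r + R) = 6.00 / (1.94 + 26.7) = 0.2095 A
P_load = I² R = (0.2095)² × 26.7 = 1.172 W

1.17 W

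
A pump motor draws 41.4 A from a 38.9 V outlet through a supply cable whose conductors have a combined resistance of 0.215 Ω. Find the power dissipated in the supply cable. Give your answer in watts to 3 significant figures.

Only the current and the line resistance are needed for the I²R loss.
The supply cable carries the full 41.4 A.
P_line = I² R_line = (41.40)² × 0.215 = 368.5 W

369 W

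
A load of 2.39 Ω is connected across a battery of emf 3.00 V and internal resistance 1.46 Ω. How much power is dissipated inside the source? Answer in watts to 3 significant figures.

0.886 W

Internal loss is I²r, with I set by the total series resistance r+R.
I = ε / (r + R) = 3.00 / (1.46 + 2.39) = 0.7792 A
P_int = I² r = (0.7792)² × 1.46 = 0.8865 W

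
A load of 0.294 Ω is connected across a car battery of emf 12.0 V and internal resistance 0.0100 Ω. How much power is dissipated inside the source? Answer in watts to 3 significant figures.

15.6 W

Internal loss is I²r, with I set by the total series resistance r+R.
I = ε / (r + R) = 12.0 / (0.0100 + 0.294) = 39.47 A
P_int = I² r = (39.47)² × 0.0100 = 15.58 W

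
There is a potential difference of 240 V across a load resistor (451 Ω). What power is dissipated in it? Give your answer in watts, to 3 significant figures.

128 W

With V across and R both known, P = V²/R gives the dissipation directly.
P = (240 V)² / 451 Ω = 127.7 W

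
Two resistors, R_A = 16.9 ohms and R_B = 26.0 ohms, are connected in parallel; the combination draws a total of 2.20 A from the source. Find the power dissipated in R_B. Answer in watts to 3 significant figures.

19.5 W

Only the total current is stated, so first find the parallel equivalent to get the voltage across the combination.
1/R_eq = 1/16.9 + 1/26.0 ⇒ R_eq = 10.24 Ω
V = I_total × R_eq = 2.200 × 10.24 = 22.53 V
P_R_B = V² / R_B = (22.53)² / 26.0 = 19.53 W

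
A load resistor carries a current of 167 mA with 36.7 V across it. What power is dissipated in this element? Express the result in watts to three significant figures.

6.13 W

Since both terminal voltage and current are stated, P = V I gives the power in one step.
P = 36.7 V × 0.1670 A = 6.129 W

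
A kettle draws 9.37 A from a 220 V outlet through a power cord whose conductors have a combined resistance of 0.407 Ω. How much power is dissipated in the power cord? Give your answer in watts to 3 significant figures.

Line loss is just I²R for the cable — we know both I and R_line directly.
The power cord carries the full 9.37 A.
P_line = I² R_line = (9.370)² × 0.407 = 35.73 W

35.7 W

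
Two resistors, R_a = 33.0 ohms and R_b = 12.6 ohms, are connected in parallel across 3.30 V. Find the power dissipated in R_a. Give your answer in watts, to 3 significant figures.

0.330 W

R_a sits directly across the source, so P = V²/R with V = 3.30 V.
P_R_a = V² / R_a = (3.30)² / 33.0 Ω = 0.3300 W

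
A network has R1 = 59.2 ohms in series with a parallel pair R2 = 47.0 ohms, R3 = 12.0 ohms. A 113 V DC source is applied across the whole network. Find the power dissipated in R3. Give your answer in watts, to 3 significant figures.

First combine the parallel branches into one equivalent R_p, then R1 + R_p is a series pair.
R_p = (47.0×12.0)/(47.0+12.0) = 9.559 Ω
R_total = 59.2 + 9.559 = 68.76 Ω
I = V / R_total = 113 / 68.76 = 1.643 A
Voltage across the parallel pair: V_p = I × R_p = 1.643 × 9.559 = 15.71 V
R3 is across V_p, so use P = V²/R for that branch.
P_R3 = (15.71)² / 12.0 = 20.57 W

20.6 W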